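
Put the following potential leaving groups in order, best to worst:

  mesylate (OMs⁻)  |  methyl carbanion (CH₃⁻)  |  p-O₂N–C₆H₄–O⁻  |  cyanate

mesylate (OMs⁻) > cyanate > p-O₂N–C₆H₄–O⁻ > methyl carbanion (CH₃⁻)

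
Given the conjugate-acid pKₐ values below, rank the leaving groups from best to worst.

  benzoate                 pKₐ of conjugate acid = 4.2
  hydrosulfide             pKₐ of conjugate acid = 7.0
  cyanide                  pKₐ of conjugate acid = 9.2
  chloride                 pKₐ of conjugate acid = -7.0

chloride > benzoate > hydrosulfide > cyanide

Lower conjugate-acid pKₐ ⇒ weaker base ⇒ better leaving group.
Sorting by the given values: chloride (-7.0), benzoate (4.2), hydrosulfide (7.0), cyanide (9.2).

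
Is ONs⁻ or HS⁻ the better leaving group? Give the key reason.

ONs⁻

ONs⁻ is the better leaving group.
pKₐ(p-O₂NC₆H₄SO₃H) ≈ -3.5 versus pKₐ(H₂S) ≈ 7: ONs⁻ is the much weaker base.
P-nitro group further stabilises the sulfonate.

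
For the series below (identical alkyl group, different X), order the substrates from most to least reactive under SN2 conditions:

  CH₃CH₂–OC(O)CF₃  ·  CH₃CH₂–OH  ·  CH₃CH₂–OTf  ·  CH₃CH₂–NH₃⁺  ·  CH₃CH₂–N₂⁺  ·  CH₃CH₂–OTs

Same R in every case — rank the leaving groups.
A good leaving group is a weak base: the lower the pKₐ of its conjugate acid, the more readily it departs.
CH₃CH₂–N₂⁺ loses N₂: no meaningful conjugate acid; N₂ departs as an exceptionally stable neutral molecule
CH₃CH₂–OTf loses OTf⁻: pKₐ(CF₃SO₃H (triflic acid)) ≈ -14
CH₃CH₂–OTs loses OTs⁻: pKₐ(p-CH₃C₆H₄SO₃H (TsOH)) ≈ -2.8
CH₃CH₂–OC(O)CF₃ loses CF₃COO⁻: pKₐ(CF₃COOH) ≈ 0.2
CH₃CH₂–NH₃⁺ loses NH₃: pKₐ(NH₄⁺) ≈ 9.2
CH₃CH₂–OH loses OH⁻: pKₐ(H₂O) ≈ 15.7

CH₃CH₂–N₂⁺ > CH₃CH₂–OTf > CH₃CH₂–OTs > CH₃CH₂–OC(O)CF₃ > CH₃CH₂–NH₃⁺ > CH₃CH₂–OH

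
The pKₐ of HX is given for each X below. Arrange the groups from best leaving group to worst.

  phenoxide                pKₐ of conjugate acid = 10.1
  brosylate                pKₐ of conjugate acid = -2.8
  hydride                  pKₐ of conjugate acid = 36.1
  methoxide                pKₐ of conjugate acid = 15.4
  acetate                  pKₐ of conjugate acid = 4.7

brosylate > acetate > phenoxide > methoxide > hydride

Lower conjugate-acid pKₐ ⇒ weaker base ⇒ better leaving group.
Sorting by the given values: brosylate (-2.8), acetate (4.7), phenoxide (10.1), methoxide (15.4), hydride (36.1).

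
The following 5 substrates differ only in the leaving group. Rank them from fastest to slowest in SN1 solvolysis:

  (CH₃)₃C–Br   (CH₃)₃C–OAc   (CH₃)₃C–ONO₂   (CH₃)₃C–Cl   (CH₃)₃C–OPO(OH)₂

(CH₃)₃C–Br > (CH₃)₃C–Cl > (CH₃)₃C–ONO₂ > (CH₃)₃C–OPO(OH)₂ > (CH₃)₃C–OAc

Identical carbon frameworks mean the comparison reduces to leaving-group quality.
The more stable X⁻ (or X) is on its own — i.e. the weaker a base it is — the better a leaving group it makes.
(CH₃)₃C–Br loses Br⁻: pKₐ(HBr) ≈ -9
(CH₃)₃C–Cl loses Cl⁻: pKₐ(HCl) ≈ -7
(CH₃)₃C–ONO₂ loses NO₃⁻: pKₐ(HNO₃) ≈ -1.3
(CH₃)₃C–OPO(OH)₂ loses H₂PO₄⁻: pKₐ(H₃PO₄) ≈ 2.1
(CH₃)₃C–OAc loses AcO⁻: pKₐ(CH₃COOH) ≈ 4.8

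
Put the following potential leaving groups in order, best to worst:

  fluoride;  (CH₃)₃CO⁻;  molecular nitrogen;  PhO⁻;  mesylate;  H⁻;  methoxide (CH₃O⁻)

molecular nitrogen > mesylate > fluoride > PhO⁻ > methoxide (CH₃O⁻) > (CH₃)₃CO⁻ > H⁻

A good leaving group is a weak base: the lower the pKₐ of its conjugate acid, the more readily it departs.
molecular nitrogen: no meaningful conjugate acid; N₂ departs as an exceptionally stable neutral molecule
mesylate: pKₐ(CH₃SO₃H (MsOH)) ≈ -1.9 — resonance-delocalised alkanesulfonate
fluoride: pKₐ(HF) ≈ 3.2
PhO⁻: pKₐ(C₆H₅OH (phenol)) ≈ 10 — resonance into the ring helps, but still a poor LG
methoxide (CH₃O⁻): pKₐ(CH₃OH) ≈ 15.5 — strong base; alkoxides do not leave unassisted
(CH₃)₃CO⁻: pKₐ(t-BuOH) ≈ 18 — bulky, strongly basic alkoxide
H⁻: pKₐ(H₂) ≈ 36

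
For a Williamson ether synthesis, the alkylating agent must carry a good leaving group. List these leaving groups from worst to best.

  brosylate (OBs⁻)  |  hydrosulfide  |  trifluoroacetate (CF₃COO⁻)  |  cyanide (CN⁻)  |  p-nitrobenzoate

A good leaving group is a weak base: the lower the pKₐ of its conjugate acid, the more readily it departs.
brosylate (OBs⁻): pKₐ(p-BrC₆H₄SO₃H) ≈ -2.8
trifluoroacetate (CF₃COO⁻): pKₐ(CF₃COOH) ≈ 0.2 — strongly electron-withdrawing CF₃ stabilises the carboxylate
p-nitrobenzoate: pKₐ(p-nitrobenzoic acid) ≈ 3.4 — electron-withdrawing nitro group stabilises the carboxylate
hydrosulfide: pKₐ(H₂S) ≈ 7 — larger and more polarisable than the oxygen analogue
cyanide (CN⁻): pKₐ(HCN) ≈ 9.2 — sp carbon stabilises the charge somewhat, but still a poor LG
The question asks for worst first, so the sequence is read in increasing leaving-group ability.

cyanide (CN⁻) < hydrosulfide < p-nitrobenzoate < trifluoroacetate (CF₃COO⁻) < brosylate (OBs⁻)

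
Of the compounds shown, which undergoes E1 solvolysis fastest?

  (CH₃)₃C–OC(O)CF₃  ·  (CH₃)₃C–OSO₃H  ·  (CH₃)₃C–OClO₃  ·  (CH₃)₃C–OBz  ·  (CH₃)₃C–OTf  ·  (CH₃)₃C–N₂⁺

The skeletons are identical, so relative rate is governed entirely by leaving-group ability.
Leaving-group ability tracks the stability of the departed species; conjugate-acid pKₐ is the usual yardstick (lower pKₐ → better LG).
(CH₃)₃C–N₂⁺ loses N₂: no meaningful conjugate acid; N₂ departs as an exceptionally stable neutral molecule
(CH₃)₃C–OTf loses OTf⁻: pKₐ(CF₃SO₃H (triflic acid)) ≈ -14
(CH₃)₃C–OClO₃ loses ClO₄⁻: pKₐ(HClO₄) ≈ -10
(CH₃)₃C–OSO₃H loses HSO₄⁻: pKₐ(H₂SO₄) ≈ -3
(CH₃)₃C–OC(O)CF₃ loses CF₃COO⁻: pKₐ(CF₃COOH) ≈ 0.2
(CH₃)₃C–OBz loses PhCOO⁻: pKₐ(C₆H₅COOH) ≈ 4.2

(CH₃)₃C–N₂⁺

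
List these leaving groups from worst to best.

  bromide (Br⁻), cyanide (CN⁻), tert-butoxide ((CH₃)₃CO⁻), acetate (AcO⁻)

tert-butoxide ((CH₃)₃CO⁻) < cyanide (CN⁻) < acetate (AcO⁻) < bromide (Br⁻)

Leaving-group ability tracks the stability of the departed species; conjugate-acid pKₐ is the usual yardstick (lower pKₐ → better LG).
bromide (Br⁻): pKₐ(HBr) ≈ -9 — weak base; good leaving group
acetate (AcO⁻): pKₐ(CH₃COOH) ≈ 4.8 — resonance-stabilised but still a weak base
cyanide (CN⁻): pKₐ(HCN) ≈ 9.2 — sp carbon stabilises the charge somewhat, but still a poor LG
tert-butoxide ((CH₃)₃CO⁻): pKₐ(t-BuOH) ≈ 18 — bulky, strongly basic alkoxide
Listed from poorest to best leaving group as asked.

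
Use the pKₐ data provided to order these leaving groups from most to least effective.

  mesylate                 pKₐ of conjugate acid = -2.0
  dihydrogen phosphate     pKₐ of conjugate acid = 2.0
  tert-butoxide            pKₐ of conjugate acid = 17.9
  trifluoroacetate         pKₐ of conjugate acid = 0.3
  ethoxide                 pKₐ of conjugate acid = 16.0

Lower conjugate-acid pKₐ ⇒ weaker base ⇒ better leaving group.
Sorting by the given values: mesylate (-2.0), trifluoroacetate (0.3), dihydrogen phosphate (2.0), ethoxide (16.0), tert-butoxide (17.9).

mesylate > trifluoroacetate > dihydrogen phosphate > ethoxide > tert-butoxide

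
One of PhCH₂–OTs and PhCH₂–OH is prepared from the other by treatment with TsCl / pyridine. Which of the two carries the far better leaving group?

From PhCH₂–OH the departing group would be OH⁻ (pKₐ(H₂O) ≈ 15.7). Strong base; essentially never leaves without prior activation.
From PhCH₂–OTs the leaving group is OTs⁻ (pKₐ(p-CH₃C₆H₄SO₃H (TsOH)) ≈ -2.8). Resonance-delocalised arenesulfonate.
Treatment with TsCl / pyridine works by converting the hydroxyl into a tosylate, making PhCH₂–OTs enormously more reactive.

PhCH₂–OTs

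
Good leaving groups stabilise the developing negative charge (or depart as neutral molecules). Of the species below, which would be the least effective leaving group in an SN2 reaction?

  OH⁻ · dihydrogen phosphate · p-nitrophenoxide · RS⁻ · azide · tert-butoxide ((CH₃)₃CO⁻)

tert-butoxide ((CH₃)₃CO⁻)

Rank by basicity of the departing species: weakest base leaves most easily.
dihydrogen phosphate: pKₐ(H₃PO₄) ≈ 2.1
azide: pKₐ(HN₃) ≈ 4.7
p-nitrophenoxide: pKₐ(p-nitrophenol) ≈ 7.2
RS⁻: pKₐ(RSH (a thiol)) ≈ 10.5
OH⁻: pKₐ(H₂O) ≈ 15.7
tert-butoxide ((CH₃)₃CO⁻): pKₐ(t-BuOH) ≈ 18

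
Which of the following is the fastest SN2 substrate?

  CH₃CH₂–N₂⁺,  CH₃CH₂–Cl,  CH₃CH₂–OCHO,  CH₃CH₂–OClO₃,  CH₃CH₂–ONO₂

The skeletons are identical, so relative rate is governed entirely by leaving-group ability.
A good leaving group is a weak base: the lower the pKₐ of its conjugate acid, the more readily it departs.
CH₃CH₂–N₂⁺ loses N₂: no meaningful conjugate acid; N₂ departs as an exceptionally stable neutral molecule
CH₃CH₂–OClO₃ loses ClO₄⁻: pKₐ(HClO₄) ≈ -10
CH₃CH₂–Cl loses Cl⁻: pKₐ(HCl) ≈ -7
CH₃CH₂–ONO₂ loses NO₃⁻: pKₐ(HNO₃) ≈ -1.3
CH₃CH₂–OCHO loses HCOO⁻: pKₐ(HCOOH) ≈ 3.8

CH₃CH₂–N₂⁺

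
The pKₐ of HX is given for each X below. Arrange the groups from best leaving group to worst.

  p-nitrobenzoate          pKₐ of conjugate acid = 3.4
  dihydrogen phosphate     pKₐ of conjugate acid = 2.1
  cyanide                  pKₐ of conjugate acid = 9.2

Lower conjugate-acid pKₐ ⇒ weaker base ⇒ better leaving group.
Sorting by the given values: dihydrogen phosphate (2.1), p-nitrobenzoate (3.4), cyanide (9.2).

dihydrogen phosphate > p-nitrobenzoate > cyanide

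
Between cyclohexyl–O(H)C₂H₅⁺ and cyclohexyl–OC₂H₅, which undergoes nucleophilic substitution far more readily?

From cyclohexyl–OC₂H₅ the departing group would be CH₃CH₂O⁻ (pKₐ(CH₃CH₂OH) ≈ 16). Strong base; alkoxides do not leave unassisted.
From cyclohexyl–O(H)C₂H₅⁺ the leaving group is R'OH (pKₐ(R'OH₂⁺) ≈ -2.4). Neutral; leaves from a protonated ether (an oxonium ion, R–O(H)R'⁺).
(In practice cyclohexyl–O(H)C₂H₅⁺ is made from cyclohexyl–OC₂H₅ by protonation with concentrated HBr, allowing neutral ethanol, rather than ethoxide, to depart.)

cyclohexyl–O(H)C₂H₅⁺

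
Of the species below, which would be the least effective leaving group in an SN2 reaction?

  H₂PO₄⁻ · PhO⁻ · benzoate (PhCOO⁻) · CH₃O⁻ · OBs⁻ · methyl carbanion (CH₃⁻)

OBs⁻: pKₐ(p-BrC₆H₄SO₃H) ≈ -2.8
H₂PO₄⁻: pKₐ(H₃PO₄) ≈ 2.1
benzoate (PhCOO⁻): pKₐ(C₆H₅COOH) ≈ 4.2
PhO⁻: pKₐ(C₆H₅OH (phenol)) ≈ 10
CH₃O⁻: pKₐ(CH₃OH) ≈ 15.5
methyl carbanion (CH₃⁻): pKₐ(CH₄) ≈ 48

methyl carbanion (CH₃⁻)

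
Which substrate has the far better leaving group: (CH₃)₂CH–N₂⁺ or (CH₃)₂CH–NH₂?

(CH₃)₂CH–N₂⁺

From (CH₃)₂CH–NH₂ the departing group would be NH₂⁻ (pKₐ(NH₃) ≈ 38). Extremely strong base; never a leaving group.
From (CH₃)₂CH–N₂⁺ the leaving group is N₂ (no meaningful conjugate acid; N₂ departs as an exceptionally stable neutral molecule).
(In practice (CH₃)₂CH–N₂⁺ is made from (CH₃)₂CH–NH₂ by diazotisation (NaNO₂ / HCl, 0 °C), generating a diazonium salt that expels N₂.)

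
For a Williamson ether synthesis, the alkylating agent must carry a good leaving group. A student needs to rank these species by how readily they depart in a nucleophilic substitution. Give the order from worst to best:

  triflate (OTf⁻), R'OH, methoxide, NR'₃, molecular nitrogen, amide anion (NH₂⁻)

A good leaving group is a weak base: the lower the pKₐ of its conjugate acid, the more readily it departs.
molecular nitrogen: no meaningful conjugate acid; N₂ departs as an exceptionally stable neutral molecule
triflate (OTf⁻): pKₐ(CF₃SO₃H (triflic acid)) ≈ -14
R'OH: pKₐ(R'OH₂⁺) ≈ -2.4
NR'₃: pKₐ(R'₃NH⁺) ≈ 10.7
methoxide: pKₐ(CH₃OH) ≈ 15.5
amide anion (NH₂⁻): pKₐ(NH₃) ≈ 38
Reversing gives the worst-to-best order requested.

amide anion (NH₂⁻) < methoxide < NR'₃ < R'OH < triflate (OTf⁻) < molecular nitrogen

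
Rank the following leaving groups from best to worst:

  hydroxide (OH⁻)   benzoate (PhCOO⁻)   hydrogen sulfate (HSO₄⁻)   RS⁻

The more stable X⁻ (or X) is on its own — i.e. the weaker a base it is — the better a leaving group it makes.
hydrogen sulfate (HSO₄⁻): pKₐ(H₂SO₄) ≈ -3 — conjugate base of a strong mineral acid
benzoate (PhCOO⁻): pKₐ(C₆H₅COOH) ≈ 4.2 — aryl carboxylate
RS⁻: pKₐ(RSH (a thiol)) ≈ 10.5 — moderately basic; rarely leaves without activation
hydroxide (OH⁻): pKₐ(H₂O) ≈ 15.7

hydrogen sulfate (HSO₄⁻) > benzoate (PhCOO⁻) > RS⁻ > hydroxide (OH⁻)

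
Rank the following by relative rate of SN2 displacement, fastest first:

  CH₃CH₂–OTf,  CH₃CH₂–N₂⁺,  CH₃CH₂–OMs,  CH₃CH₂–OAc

CH₃CH₂–N₂⁺ > CH₃CH₂–OTf > CH₃CH₂–OMs > CH₃CH₂–OAc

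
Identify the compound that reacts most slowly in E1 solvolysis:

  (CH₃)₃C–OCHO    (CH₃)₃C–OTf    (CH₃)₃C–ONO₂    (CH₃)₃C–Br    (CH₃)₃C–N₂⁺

(CH₃)₃C–OCHO

With the same alkyl group throughout, only the leaving group differentiates the rates.
Leaving-group ability tracks the stability of the departed species; conjugate-acid pKₐ is the usual yardstick (lower pKₐ → better LG).
(CH₃)₃C–N₂⁺ loses N₂: no meaningful conjugate acid; N₂ departs as an exceptionally stable neutral molecule
(CH₃)₃C–OTf loses OTf⁻: pKₐ(CF₃SO₃H (triflic acid)) ≈ -14
(CH₃)₃C–Br loses Br⁻: pKₐ(HBr) ≈ -9
(CH₃)₃C–ONO₂ loses NO₃⁻: pKₐ(HNO₃) ≈ -1.3
(CH₃)₃C–OCHO loses HCOO⁻: pKₐ(HCOOH) ≈ 3.8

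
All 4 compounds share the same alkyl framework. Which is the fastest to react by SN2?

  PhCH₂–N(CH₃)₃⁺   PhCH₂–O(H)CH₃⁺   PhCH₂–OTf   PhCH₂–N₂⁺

Identical carbon frameworks mean the comparison reduces to leaving-group quality.
The more stable X⁻ (or X) is on its own — i.e. the weaker a base it is — the better a leaving group it makes.
PhCH₂–N₂⁺ loses N₂: no meaningful conjugate acid; N₂ departs as an exceptionally stable neutral molecule
PhCH₂–OTf loses OTf⁻: pKₐ(CF₃SO₃H (triflic acid)) ≈ -14
PhCH₂–O(H)CH₃⁺ loses R'OH: pKₐ(R'OH₂⁺) ≈ -2.4
PhCH₂–N(CH₃)₃⁺ loses NR'₃: pKₐ(R'₃NH⁺) ≈ 10.7

PhCH₂–N₂⁺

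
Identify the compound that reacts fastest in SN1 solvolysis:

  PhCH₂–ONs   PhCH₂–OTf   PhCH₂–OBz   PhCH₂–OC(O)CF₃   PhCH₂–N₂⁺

With the same alkyl group throughout, only the leaving group differentiates the rates.
Rank by basicity of the departing species: weakest base leaves most easily.
PhCH₂–N₂⁺ loses N₂: no meaningful conjugate acid; N₂ departs as an exceptionally stable neutral molecule
PhCH₂–OTf loses OTf⁻: pKₐ(CF₃SO₃H (triflic acid)) ≈ -14
PhCH₂–ONs loses ONs⁻: pKₐ(p-O₂NC₆H₄SO₃H) ≈ -3.5
PhCH₂–OC(O)CF₃ loses CF₃COO⁻: pKₐ(CF₃COOH) ≈ 0.2
PhCH₂–OBz loses PhCOO⁻: pKₐ(C₆H₅COOH) ≈ 4.2

PhCH₂–N₂⁺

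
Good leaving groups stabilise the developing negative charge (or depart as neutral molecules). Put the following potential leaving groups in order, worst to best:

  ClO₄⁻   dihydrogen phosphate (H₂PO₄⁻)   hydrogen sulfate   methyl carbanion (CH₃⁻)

methyl carbanion (CH₃⁻) < dihydrogen phosphate (H₂PO₄⁻) < hydrogen sulfate < ClO₄⁻

Leaving-group ability tracks the stability of the departed species; conjugate-acid pKₐ is the usual yardstick (lower pKₐ → better LG).
ClO₄⁻: pKₐ(HClO₄) ≈ -10
hydrogen sulfate: pKₐ(H₂SO₄) ≈ -3
dihydrogen phosphate (H₂PO₄⁻): pKₐ(H₃PO₄) ≈ 2.1
methyl carbanion (CH₃⁻): pKₐ(CH₄) ≈ 48
The question asks for worst first, so the sequence is read in increasing leaving-group ability.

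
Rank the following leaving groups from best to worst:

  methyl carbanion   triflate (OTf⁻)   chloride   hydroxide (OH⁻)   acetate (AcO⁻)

triflate (OTf⁻) > chloride > acetate (AcO⁻) > hydroxide (OH⁻) > methyl carbanion

Rank by basicity of the departing species: weakest base leaves most easily.
triflate (OTf⁻): pKₐ(CF₃SO₃H (triflic acid)) ≈ -14
chloride: pKₐ(HCl) ≈ -7
acetate (AcO⁻): pKₐ(CH₃COOH) ≈ 4.8
hydroxide (OH⁻): pKₐ(H₂O) ≈ 15.7
methyl carbanion: pKₐ(CH₄) ≈ 48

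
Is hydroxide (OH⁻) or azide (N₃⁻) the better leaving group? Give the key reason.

azide (N₃⁻) is the better leaving group.
pKₐ(HN₃) ≈ 4.7 versus pKₐ(H₂O) ≈ 15.7: azide (N₃⁻) is the much weaker base.
Linear, resonance-stabilised.

azide (N₃⁻)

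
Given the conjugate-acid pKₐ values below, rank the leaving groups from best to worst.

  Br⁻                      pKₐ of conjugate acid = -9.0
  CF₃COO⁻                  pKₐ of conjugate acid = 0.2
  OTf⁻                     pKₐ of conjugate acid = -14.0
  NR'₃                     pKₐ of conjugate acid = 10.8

OTf⁻ > Br⁻ > CF₃COO⁻ > NR'₃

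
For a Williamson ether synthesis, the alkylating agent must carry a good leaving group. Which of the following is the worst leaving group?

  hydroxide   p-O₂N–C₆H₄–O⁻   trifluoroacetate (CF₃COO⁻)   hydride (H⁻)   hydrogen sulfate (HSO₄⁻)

A good leaving group is a weak base: the lower the pKₐ of its conjugate acid, the more readily it departs.
hydrogen sulfate (HSO₄⁻): pKₐ(H₂SO₄) ≈ -3
trifluoroacetate (CF₃COO⁻): pKₐ(CF₃COOH) ≈ 0.2
p-O₂N–C₆H₄–O⁻: pKₐ(p-nitrophenol) ≈ 7.2
hydroxide: pKₐ(H₂O) ≈ 15.7
hydride (H⁻): pKₐ(H₂) ≈ 36

hydride (H⁻)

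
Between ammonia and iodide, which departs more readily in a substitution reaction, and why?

iodide

iodide is the better leaving group.
pKₐ(HI) ≈ -10 versus pKₐ(NH₄⁺) ≈ 9.2: iodide is the much weaker base.
Large, highly polarisable; very weak base.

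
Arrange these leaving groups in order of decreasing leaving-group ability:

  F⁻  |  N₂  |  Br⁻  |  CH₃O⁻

N₂ > Br⁻ > F⁻ > CH₃O⁻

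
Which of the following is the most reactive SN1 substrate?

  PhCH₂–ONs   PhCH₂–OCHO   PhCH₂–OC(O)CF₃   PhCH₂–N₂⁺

PhCH₂–N₂⁺

With the same alkyl group throughout, only the leaving group differentiates the rates.
Leaving-group ability tracks the stability of the departed species; conjugate-acid pKₐ is the usual yardstick (lower pKₐ → better LG).
PhCH₂–N₂⁺ loses N₂: no meaningful conjugate acid; N₂ departs as an exceptionally stable neutral molecule
PhCH₂–ONs loses ONs⁻: pKₐ(p-O₂NC₆H₄SO₃H) ≈ -3.5
PhCH₂–OC(O)CF₃ loses CF₃COO⁻: pKₐ(CF₃COOH) ≈ 0.2
PhCH₂–OCHO loses HCOO⁻: pKₐ(HCOOH) ≈ 3.8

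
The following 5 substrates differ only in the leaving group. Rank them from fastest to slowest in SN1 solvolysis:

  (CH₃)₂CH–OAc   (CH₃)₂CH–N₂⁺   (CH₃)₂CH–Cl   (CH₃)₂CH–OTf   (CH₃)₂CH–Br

(CH₃)₂CH–N₂⁺ > (CH₃)₂CH–OTf > (CH₃)₂CH–Br > (CH₃)₂CH–Cl > (CH₃)₂CH–OAc

With the same alkyl group throughout, only the leaving group differentiates the rates.
Leaving-group ability tracks the stability of the departed species; conjugate-acid pKₐ is the usual yardstick (lower pKₐ → better LG).
(CH₃)₂CH–N₂⁺ loses N₂: no meaningful conjugate acid; N₂ departs as an exceptionally stable neutral molecule
(CH₃)₂CH–OTf loses OTf⁻: pKₐ(CF₃SO₃H (triflic acid)) ≈ -14
(CH₃)₂CH–Br loses Br⁻: pKₐ(HBr) ≈ -9
(CH₃)₂CH–Cl loses Cl⁻: pKₐ(HCl) ≈ -7
(CH₃)₂CH–OAc loses AcO⁻: pKₐ(CH₃COOH) ≈ 4.8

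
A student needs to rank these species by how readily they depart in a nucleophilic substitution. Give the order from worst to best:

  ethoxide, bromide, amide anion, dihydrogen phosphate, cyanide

Leaving-group ability tracks the stability of the departed species; conjugate-acid pKₐ is the usual yardstick (lower pKₐ → better LG).
bromide: pKₐ(HBr) ≈ -9 — weak base; good leaving group
dihydrogen phosphate: pKₐ(H₃PO₄) ≈ 2.1 — moderate base; biological leaving group after further activation
cyanide: pKₐ(HCN) ≈ 9.2 — sp carbon stabilises the charge somewhat, but still a poor LG
ethoxide: pKₐ(CH₃CH₂OH) ≈ 16 — strong base; alkoxides do not leave unassisted
amide anion: pKₐ(NH₃) ≈ 38 — extremely strong base; never a leaving group
The question asks for worst first, so the sequence is read in increasing leaving-group ability.

amide anion < ethoxide < cyanide < dihydrogen phosphate < bromide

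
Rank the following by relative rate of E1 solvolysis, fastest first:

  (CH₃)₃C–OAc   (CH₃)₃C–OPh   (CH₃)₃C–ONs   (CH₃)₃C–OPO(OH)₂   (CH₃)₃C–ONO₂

Identical carbon frameworks mean the comparison reduces to leaving-group quality.
A good leaving group is a weak base: the lower the pKₐ of its conjugate acid, the more readily it departs.
(CH₃)₃C–ONs loses ONs⁻: pKₐ(p-O₂NC₆H₄SO₃H) ≈ -3.5
(CH₃)₃C–ONO₂ loses NO₃⁻: pKₐ(HNO₃) ≈ -1.3
(CH₃)₃C–OPO(OH)₂ loses H₂PO₄⁻: pKₐ(H₃PO₄) ≈ 2.1
(CH₃)₃C–OAc loses AcO⁻: pKₐ(CH₃COOH) ≈ 4.8
(CH₃)₃C–OPh loses PhO⁻: pKₐ(C₆H₅OH (phenol)) ≈ 10

(CH₃)₃C–ONs > (CH₃)₃C–ONO₂ > (CH₃)₃C–OPO(OH)₂ > (CH₃)₃C–OAc > (CH₃)₃C–OPh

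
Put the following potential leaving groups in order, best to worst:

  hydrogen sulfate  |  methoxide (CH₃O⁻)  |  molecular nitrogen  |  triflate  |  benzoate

molecular nitrogen > triflate > hydrogen sulfate > benzoate > methoxide (CH₃O⁻)

Rank by basicity of the departing species: weakest base leaves most easily.
molecular nitrogen: no meaningful conjugate acid; N₂ departs as an exceptionally stable neutral molecule
triflate: pKₐ(CF₃SO₃H (triflic acid)) ≈ -14
hydrogen sulfate: pKₐ(H₂SO₄) ≈ -3
benzoate: pKₐ(C₆H₅COOH) ≈ 4.2
methoxide (CH₃O⁻): pKₐ(CH₃OH) ≈ 15.5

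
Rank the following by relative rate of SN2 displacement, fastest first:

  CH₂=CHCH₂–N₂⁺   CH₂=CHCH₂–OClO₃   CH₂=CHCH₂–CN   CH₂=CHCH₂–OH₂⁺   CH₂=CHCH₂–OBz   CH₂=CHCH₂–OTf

Same R in every case — rank the leaving groups.
The more stable X⁻ (or X) is on its own — i.e. the weaker a base it is — the better a leaving group it makes.
CH₂=CHCH₂–N₂⁺ loses N₂: no meaningful conjugate acid; N₂ departs as an exceptionally stable neutral molecule
CH₂=CHCH₂–OTf loses OTf⁻: pKₐ(CF₃SO₃H (triflic acid)) ≈ -14
CH₂=CHCH₂–OClO₃ loses ClO₄⁻: pKₐ(HClO₄) ≈ -10
CH₂=CHCH₂–OH₂⁺ loses H₂O: pKₐ(H₃O⁺) ≈ -1.7
CH₂=CHCH₂–OBz loses PhCOO⁻: pKₐ(C₆H₅COOH) ≈ 4.2
CH₂=CHCH₂–CN loses CN⁻: pKₐ(HCN) ≈ 9.2

CH₂=CHCH₂–N₂⁺ > CH₂=CHCH₂–OTf > CH₂=CHCH₂–OClO₃ > CH₂=CHCH₂–OH₂⁺ > CH₂=CHCH₂–OBz > CH₂=CHCH₂–CN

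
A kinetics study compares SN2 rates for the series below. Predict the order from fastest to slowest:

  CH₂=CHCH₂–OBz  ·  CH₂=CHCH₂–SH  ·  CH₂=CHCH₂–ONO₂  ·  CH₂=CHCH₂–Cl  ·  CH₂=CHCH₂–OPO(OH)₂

CH₂=CHCH₂–Cl > CH₂=CHCH₂–ONO₂ > CH₂=CHCH₂–OPO(OH)₂ > CH₂=CHCH₂–OBz > CH₂=CHCH₂–SH

The skeletons are identical, so relative rate is governed entirely by leaving-group ability.
Rank by basicity of the departing species: weakest base leaves most easily.
CH₂=CHCH₂–Cl loses Cl⁻: pKₐ(HCl) ≈ -7
CH₂=CHCH₂–ONO₂ loses NO₃⁻: pKₐ(HNO₃) ≈ -1.3
CH₂=CHCH₂–OPO(OH)₂ loses H₂PO₄⁻: pKₐ(H₃PO₄) ≈ 2.1
CH₂=CHCH₂–OBz loses PhCOO⁻: pKₐ(C₆H₅COOH) ≈ 4.2
CH₂=CHCH₂–SH loses HS⁻: pKₐ(H₂S) ≈ 7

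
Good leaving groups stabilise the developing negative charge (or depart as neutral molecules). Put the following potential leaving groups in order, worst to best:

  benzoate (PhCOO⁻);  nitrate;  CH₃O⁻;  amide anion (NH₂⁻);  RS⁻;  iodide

Leaving-group ability tracks the stability of the departed species; conjugate-acid pKₐ is the usual yardstick (lower pKₐ → better LG).
iodide: pKₐ(HI) ≈ -10
nitrate: pKₐ(HNO₃) ≈ -1.3
benzoate (PhCOO⁻): pKₐ(C₆H₅COOH) ≈ 4.2
RS⁻: pKₐ(RSH (a thiol)) ≈ 10.5
CH₃O⁻: pKₐ(CH₃OH) ≈ 15.5
amide anion (NH₂⁻): pKₐ(NH₃) ≈ 38
The question asks for worst first, so the sequence is read in increasing leaving-group ability.

amide anion (NH₂⁻) < CH₃O⁻ < RS⁻ < benzoate (PhCOO⁻) < nitrate < iodide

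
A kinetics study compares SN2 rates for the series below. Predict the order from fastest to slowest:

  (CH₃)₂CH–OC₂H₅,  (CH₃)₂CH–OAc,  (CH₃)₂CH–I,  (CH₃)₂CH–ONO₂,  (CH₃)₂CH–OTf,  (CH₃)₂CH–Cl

(CH₃)₂CH–OTf > (CH₃)₂CH–I > (CH₃)₂CH–Cl > (CH₃)₂CH–ONO₂ > (CH₃)₂CH–OAc > (CH₃)₂CH–OC₂H₅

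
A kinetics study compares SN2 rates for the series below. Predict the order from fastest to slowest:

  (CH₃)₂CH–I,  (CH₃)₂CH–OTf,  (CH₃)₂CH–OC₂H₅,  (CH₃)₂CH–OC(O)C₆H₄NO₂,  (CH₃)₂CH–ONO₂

(CH₃)₂CH–OTf > (CH₃)₂CH–I > (CH₃)₂CH–ONO₂ > (CH₃)₂CH–OC(O)C₆H₄NO₂ > (CH₃)₂CH–OC₂H₅

The skeletons are identical, so relative rate is governed entirely by leaving-group ability.
The more stable X⁻ (or X) is on its own — i.e. the weaker a base it is — the better a leaving group it makes.
(CH₃)₂CH–OTf loses OTf⁻: pKₐ(CF₃SO₃H (triflic acid)) ≈ -14
(CH₃)₂CH–I loses I⁻: pKₐ(HI) ≈ -10
(CH₃)₂CH–ONO₂ loses NO₃⁻: pKₐ(HNO₃) ≈ -1.3
(CH₃)₂CH–OC(O)C₆H₄NO₂ loses p-O₂N–C₆H₄–COO⁻: pKₐ(p-nitrobenzoic acid) ≈ 3.4
(CH₃)₂CH–OC₂H₅ loses CH₃CH₂O⁻: pKₐ(CH₃CH₂OH) ≈ 16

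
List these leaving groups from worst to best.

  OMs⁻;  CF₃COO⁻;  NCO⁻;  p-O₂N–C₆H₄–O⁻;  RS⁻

RS⁻ < p-O₂N–C₆H₄–O⁻ < NCO⁻ < CF₃COO⁻ < OMs⁻

Rank by basicity of the departing species: weakest base leaves most easily.
OMs⁻: pKₐ(CH₃SO₃H (MsOH)) ≈ -1.9 — resonance-delocalised alkanesulfonate
CF₃COO⁻: pKₐ(CF₃COOH) ≈ 0.2 — strongly electron-withdrawing CF₃ stabilises the carboxylate
NCO⁻: pKₐ(HOCN) ≈ 3.5 — resonance between N and O
p-O₂N–C₆H₄–O⁻: pKₐ(p-nitrophenol) ≈ 7.2 — nitro group delocalises the charge; the classic chromogenic LG
RS⁻: pKₐ(RSH (a thiol)) ≈ 10.5 — moderately basic; rarely leaves without activation
Listed from poorest to best leaving group as asked.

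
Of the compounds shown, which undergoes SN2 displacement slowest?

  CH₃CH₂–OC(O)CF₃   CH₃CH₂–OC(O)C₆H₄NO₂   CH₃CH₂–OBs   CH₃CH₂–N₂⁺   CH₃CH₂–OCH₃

Identical carbon frameworks mean the comparison reduces to leaving-group quality.
Leaving-group ability tracks the stability of the departed species; conjugate-acid pKₐ is the usual yardstick (lower pKₐ → better LG).
CH₃CH₂–N₂⁺ loses N₂: no meaningful conjugate acid; N₂ departs as an exceptionally stable neutral molecule
CH₃CH₂–OBs loses OBs⁻: pKₐ(p-BrC₆H₄SO₃H) ≈ -2.8
CH₃CH₂–OC(O)CF₃ loses CF₃COO⁻: pKₐ(CF₃COOH) ≈ 0.2
CH₃CH₂–OC(O)C₆H₄NO₂ loses p-O₂N–C₆H₄–COO⁻: pKₐ(p-nitrobenzoic acid) ≈ 3.4
CH₃CH₂–OCH₃ loses CH₃O⁻: pKₐ(CH₃OH) ≈ 15.5

CH₃CH₂–OCH₃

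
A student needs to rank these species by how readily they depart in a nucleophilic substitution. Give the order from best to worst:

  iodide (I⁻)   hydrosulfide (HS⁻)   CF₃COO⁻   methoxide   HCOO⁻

iodide (I⁻): pKₐ(HI) ≈ -10 — large, highly polarisable; very weak base
CF₃COO⁻: pKₐ(CF₃COOH) ≈ 0.2
HCOO⁻: pKₐ(HCOOH) ≈ 3.8 — resonance-stabilised carboxylate
hydrosulfide (HS⁻): pKₐ(H₂S) ≈ 7
methoxide: pKₐ(CH₃OH) ≈ 15.5

iodide (I⁻) > CF₃COO⁻ > HCOO⁻ > hydrosulfide (HS⁻) > methoxide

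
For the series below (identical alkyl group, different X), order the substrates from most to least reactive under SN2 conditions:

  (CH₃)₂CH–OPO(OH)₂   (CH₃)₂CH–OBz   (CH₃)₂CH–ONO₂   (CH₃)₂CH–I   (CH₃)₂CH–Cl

The skeletons are identical, so relative rate is governed entirely by leaving-group ability.
Rank by basicity of the departing species: weakest base leaves most easily.
(CH₃)₂CH–I loses I⁻: pKₐ(HI) ≈ -10
(CH₃)₂CH–Cl loses Cl⁻: pKₐ(HCl) ≈ -7
(CH₃)₂CH–ONO₂ loses NO₃⁻: pKₐ(HNO₃) ≈ -1.3
(CH₃)₂CH–OPO(OH)₂ loses H₂PO₄⁻: pKₐ(H₃PO₄) ≈ 2.1
(CH₃)₂CH–OBz loses PhCOO⁻: pKₐ(C₆H₅COOH) ≈ 4.2

(CH₃)₂CH–I > (CH₃)₂CH–Cl > (CH₃)₂CH–ONO₂ > (CH₃)₂CH–OPO(OH)₂ > (CH₃)₂CH–OBz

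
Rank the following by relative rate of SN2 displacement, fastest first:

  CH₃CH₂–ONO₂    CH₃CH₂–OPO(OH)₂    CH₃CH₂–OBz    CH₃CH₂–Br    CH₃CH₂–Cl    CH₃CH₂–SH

CH₃CH₂–Br > CH₃CH₂–Cl > CH₃CH₂–ONO₂ > CH₃CH₂–OPO(OH)₂ > CH₃CH₂–OBz > CH₃CH₂–SH

Identical carbon frameworks mean the comparison reduces to leaving-group quality.
Rank by basicity of the departing species: weakest base leaves most easily.
CH₃CH₂–Br loses Br⁻: pKₐ(HBr) ≈ -9
CH₃CH₂–Cl loses Cl⁻: pKₐ(HCl) ≈ -7
CH₃CH₂–ONO₂ loses NO₃⁻: pKₐ(HNO₃) ≈ -1.3
CH₃CH₂–OPO(OH)₂ loses H₂PO₄⁻: pKₐ(H₃PO₄) ≈ 2.1
CH₃CH₂–OBz loses PhCOO⁻: pKₐ(C₆H₅COOH) ≈ 4.2
CH₃CH₂–SH loses HS⁻: pKₐ(H₂S) ≈ 7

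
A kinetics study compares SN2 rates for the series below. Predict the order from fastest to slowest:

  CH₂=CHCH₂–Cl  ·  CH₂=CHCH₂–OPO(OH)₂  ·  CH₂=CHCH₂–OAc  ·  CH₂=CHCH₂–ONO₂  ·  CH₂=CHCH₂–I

CH₂=CHCH₂–I > CH₂=CHCH₂–Cl > CH₂=CHCH₂–ONO₂ > CH₂=CHCH₂–OPO(OH)₂ > CH₂=CHCH₂–OAc

Identical carbon frameworks mean the comparison reduces to leaving-group quality.
Leaving-group ability tracks the stability of the departed species; conjugate-acid pKₐ is the usual yardstick (lower pKₐ → better LG).
CH₂=CHCH₂–I loses I⁻: pKₐ(HI) ≈ -10
CH₂=CHCH₂–Cl loses Cl⁻: pKₐ(HCl) ≈ -7
CH₂=CHCH₂–ONO₂ loses NO₃⁻: pKₐ(HNO₃) ≈ -1.3
CH₂=CHCH₂–OPO(OH)₂ loses H₂PO₄⁻: pKₐ(H₃PO₄) ≈ 2.1
CH₂=CHCH₂–OAc loses AcO⁻: pKₐ(CH₃COOH) ≈ 4.8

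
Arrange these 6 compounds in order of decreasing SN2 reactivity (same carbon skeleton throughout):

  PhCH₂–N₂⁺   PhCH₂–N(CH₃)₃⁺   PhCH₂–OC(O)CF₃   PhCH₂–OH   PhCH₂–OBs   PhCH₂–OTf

PhCH₂–N₂⁺ > PhCH₂–OTf > PhCH₂–OBs > PhCH₂–OC(O)CF₃ > PhCH₂–N(CH₃)₃⁺ > PhCH₂–OH

The skeletons are identical, so relative rate is governed entirely by leaving-group ability.
A good leaving group is a weak base: the lower the pKₐ of its conjugate acid, the more readily it departs.
PhCH₂–N₂⁺ loses N₂: no meaningful conjugate acid; N₂ departs as an exceptionally stable neutral molecule
PhCH₂–OTf loses OTf⁻: pKₐ(CF₃SO₃H (triflic acid)) ≈ -14
PhCH₂–OBs loses OBs⁻: pKₐ(p-BrC₆H₄SO₃H) ≈ -2.8
PhCH₂–OC(O)CF₃ loses CF₃COO⁻: pKₐ(CF₃COOH) ≈ 0.2
PhCH₂–N(CH₃)₃⁺ loses NR'₃: pKₐ(R'₃NH⁺) ≈ 10.7
PhCH₂–OH loses OH⁻: pKₐ(H₂O) ≈ 15.7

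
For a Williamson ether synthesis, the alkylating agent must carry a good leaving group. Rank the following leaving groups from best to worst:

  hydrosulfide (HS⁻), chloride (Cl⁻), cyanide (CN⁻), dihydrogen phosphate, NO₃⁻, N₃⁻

Leaving-group ability tracks the stability of the departed species; conjugate-acid pKₐ is the usual yardstick (lower pKₐ → better LG).
chloride (Cl⁻): pKₐ(HCl) ≈ -7
NO₃⁻: pKₐ(HNO₃) ≈ -1.3
dihydrogen phosphate: pKₐ(H₃PO₄) ≈ 2.1
N₃⁻: pKₐ(HN₃) ≈ 4.7
hydrosulfide (HS⁻): pKₐ(H₂S) ≈ 7
cyanide (CN⁻): pKₐ(HCN) ≈ 9.2

chloride (Cl⁻) > NO₃⁻ > dihydrogen phosphate > N₃⁻ > hydrosulfide (HS⁻) > cyanide (CN⁻)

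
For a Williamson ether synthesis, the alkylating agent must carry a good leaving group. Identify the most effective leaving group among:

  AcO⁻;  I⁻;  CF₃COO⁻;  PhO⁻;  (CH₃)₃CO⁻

The more stable X⁻ (or X) is on its own — i.e. the weaker a base it is — the better a leaving group it makes.
I⁻: pKₐ(HI) ≈ -10
CF₃COO⁻: pKₐ(CF₃COOH) ≈ 0.2
AcO⁻: pKₐ(CH₃COOH) ≈ 4.8
PhO⁻: pKₐ(C₆H₅OH (phenol)) ≈ 10
(CH₃)₃CO⁻: pKₐ(t-BuOH) ≈ 18

I⁻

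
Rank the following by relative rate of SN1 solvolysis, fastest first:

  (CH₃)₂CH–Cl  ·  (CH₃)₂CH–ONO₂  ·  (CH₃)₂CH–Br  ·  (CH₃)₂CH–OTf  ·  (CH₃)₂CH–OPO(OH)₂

(CH₃)₂CH–OTf > (CH₃)₂CH–Br > (CH₃)₂CH–Cl > (CH₃)₂CH–ONO₂ > (CH₃)₂CH–OPO(OH)₂

The skeletons are identical, so relative rate is governed entirely by leaving-group ability.
Leaving-group ability tracks the stability of the departed species; conjugate-acid pKₐ is the usual yardstick (lower pKₐ → better LG).
(CH₃)₂CH–OTf loses OTf⁻: pKₐ(CF₃SO₃H (triflic acid)) ≈ -14
(CH₃)₂CH–Br loses Br⁻: pKₐ(HBr) ≈ -9
(CH₃)₂CH–Cl loses Cl⁻: pKₐ(HCl) ≈ -7
(CH₃)₂CH–ONO₂ loses NO₃⁻: pKₐ(HNO₃) ≈ -1.3
(CH₃)₂CH–OPO(OH)₂ loses H₂PO₄⁻: pKₐ(H₃PO₄) ≈ 2.1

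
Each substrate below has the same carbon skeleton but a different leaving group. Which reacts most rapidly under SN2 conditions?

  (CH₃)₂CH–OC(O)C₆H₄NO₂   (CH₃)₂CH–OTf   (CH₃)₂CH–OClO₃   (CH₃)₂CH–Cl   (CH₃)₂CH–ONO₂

(CH₃)₂CH–OTf

Identical carbon frameworks mean the comparison reduces to leaving-group quality.
Leaving-group ability tracks the stability of the departed species; conjugate-acid pKₐ is the usual yardstick (lower pKₐ → better LG).
(CH₃)₂CH–OTf loses OTf⁻: pKₐ(CF₃SO₃H (triflic acid)) ≈ -14
(CH₃)₂CH–OClO₃ loses ClO₄⁻: pKₐ(HClO₄) ≈ -10
(CH₃)₂CH–Cl loses Cl⁻: pKₐ(HCl) ≈ -7
(CH₃)₂CH–ONO₂ loses NO₃⁻: pKₐ(HNO₃) ≈ -1.3
(CH₃)₂CH–OC(O)C₆H₄NO₂ loses p-O₂N–C₆H₄–COO⁻: pKₐ(p-nitrobenzoic acid) ≈ 3.4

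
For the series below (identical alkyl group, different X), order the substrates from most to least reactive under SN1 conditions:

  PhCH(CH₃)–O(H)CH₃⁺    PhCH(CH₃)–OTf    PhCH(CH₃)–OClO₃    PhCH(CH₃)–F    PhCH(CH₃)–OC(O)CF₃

PhCH(CH₃)–OTf > PhCH(CH₃)–OClO₃ > PhCH(CH₃)–O(H)CH₃⁺ > PhCH(CH₃)–OC(O)CF₃ > PhCH(CH₃)–F

Same R in every case — rank the leaving groups.
A good leaving group is a weak base: the lower the pKₐ of its conjugate acid, the more readily it departs.
PhCH(CH₃)–OTf loses OTf⁻: pKₐ(CF₃SO₃H (triflic acid)) ≈ -14
PhCH(CH₃)–OClO₃ loses ClO₄⁻: pKₐ(HClO₄) ≈ -10
PhCH(CH₃)–O(H)CH₃⁺ loses R'OH: pKₐ(R'OH₂⁺) ≈ -2.4
PhCH(CH₃)–OC(O)CF₃ loses CF₃COO⁻: pKₐ(CF₃COOH) ≈ 0.2
PhCH(CH₃)–F loses F⁻: pKₐ(HF) ≈ 3.2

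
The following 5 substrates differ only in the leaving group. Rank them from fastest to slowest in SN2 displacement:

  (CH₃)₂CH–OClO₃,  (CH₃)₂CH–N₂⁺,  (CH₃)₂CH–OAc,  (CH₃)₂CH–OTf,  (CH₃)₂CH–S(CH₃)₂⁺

Same R in every case — rank the leaving groups.
A good leaving group is a weak base: the lower the pKₐ of its conjugate acid, the more readily it departs.
(CH₃)₂CH–N₂⁺ loses N₂: no meaningful conjugate acid; N₂ departs as an exceptionally stable neutral molecule
(CH₃)₂CH–OTf loses OTf⁻: pKₐ(CF₃SO₃H (triflic acid)) ≈ -14
(CH₃)₂CH–OClO₃ loses ClO₄⁻: pKₐ(HClO₄) ≈ -10
(CH₃)₂CH–S(CH₃)₂⁺ loses SR'₂: pKₐ(R'₂SH⁺) ≈ -7
(CH₃)₂CH–OAc loses AcO⁻: pKₐ(CH₃COOH) ≈ 4.8

(CH₃)₂CH–N₂⁺ > (CH₃)₂CH–OTf > (CH₃)₂CH–OClO₃ > (CH₃)₂CH–S(CH₃)₂⁺ > (CH₃)₂CH–OAc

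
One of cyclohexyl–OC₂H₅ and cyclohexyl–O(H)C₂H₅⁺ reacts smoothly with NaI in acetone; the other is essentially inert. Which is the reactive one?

cyclohexyl–O(H)C₂H₅⁺

From cyclohexyl–OC₂H₅ the departing group would be CH₃CH₂O⁻ (pKₐ(CH₃CH₂OH) ≈ 16). Strong base; alkoxides do not leave unassisted.
From cyclohexyl–O(H)C₂H₅⁺ the leaving group is R'OH (pKₐ(R'OH₂⁺) ≈ -2.4). Neutral; leaves from a protonated ether (an oxonium ion, R–O(H)R'⁺).
(In practice cyclohexyl–O(H)C₂H₅⁺ is made from cyclohexyl–OC₂H₅ by protonation with concentrated HBr, allowing neutral ethanol, rather than ethoxide, to depart.)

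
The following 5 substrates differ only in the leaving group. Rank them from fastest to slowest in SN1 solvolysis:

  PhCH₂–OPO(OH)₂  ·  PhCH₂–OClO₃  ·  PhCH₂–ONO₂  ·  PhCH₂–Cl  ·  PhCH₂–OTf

PhCH₂–OTf > PhCH₂–OClO₃ > PhCH₂–Cl > PhCH₂–ONO₂ > PhCH₂–OPO(OH)₂

Same R in every case — rank the leaving groups.
A good leaving group is a weak base: the lower the pKₐ of its conjugate acid, the more readily it departs.
PhCH₂–OTf loses OTf⁻: pKₐ(CF₃SO₃H (triflic acid)) ≈ -14
PhCH₂–OClO₃ loses ClO₄⁻: pKₐ(HClO₄) ≈ -10
PhCH₂–Cl loses Cl⁻: pKₐ(HCl) ≈ -7
PhCH₂–ONO₂ loses NO₃⁻: pKₐ(HNO₃) ≈ -1.3
PhCH₂–OPO(OH)₂ loses H₂PO₄⁻: pKₐ(H₃PO₄) ≈ 2.1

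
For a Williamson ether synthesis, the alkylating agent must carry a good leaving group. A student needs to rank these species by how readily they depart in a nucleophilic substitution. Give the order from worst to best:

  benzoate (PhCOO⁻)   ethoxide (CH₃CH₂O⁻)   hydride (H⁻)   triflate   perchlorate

hydride (H⁻) < ethoxide (CH₃CH₂O⁻) < benzoate (PhCOO⁻) < perchlorate < triflate

The more stable X⁻ (or X) is on its own — i.e. the weaker a base it is — the better a leaving group it makes.
triflate: pKₐ(CF₃SO₃H (triflic acid)) ≈ -14 — charge spread over three oxygens and a CF₃ group; the premier leaving group in synthesis
perchlorate: pKₐ(HClO₄) ≈ -10
benzoate (PhCOO⁻): pKₐ(C₆H₅COOH) ≈ 4.2
ethoxide (CH₃CH₂O⁻): pKₐ(CH₃CH₂OH) ≈ 16
hydride (H⁻): pKₐ(H₂) ≈ 36 — extremely strong base; leaves only in special hydride-transfer contexts
The question asks for worst first, so the sequence is read in increasing leaving-group ability.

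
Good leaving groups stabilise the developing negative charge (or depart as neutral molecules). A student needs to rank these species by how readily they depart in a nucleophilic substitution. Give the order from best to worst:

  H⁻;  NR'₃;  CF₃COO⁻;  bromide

bromide > CF₃COO⁻ > NR'₃ > H⁻

bromide: pKₐ(HBr) ≈ -9
CF₃COO⁻: pKₐ(CF₃COOH) ≈ 0.2
NR'₃: pKₐ(R'₃NH⁺) ≈ 10.7 — neutral but still a fairly strong base; Hofmann-elimination LG
H⁻: pKₐ(H₂) ≈ 36 — extremely strong base; leaves only in special hydride-transfer contexts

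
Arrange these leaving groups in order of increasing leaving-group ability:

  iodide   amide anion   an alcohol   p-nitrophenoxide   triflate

amide anion < p-nitrophenoxide < an alcohol < iodide < triflate

triflate: pKₐ(CF₃SO₃H (triflic acid)) ≈ -14
iodide: pKₐ(HI) ≈ -10
an alcohol: pKₐ(R'OH₂⁺) ≈ -2.4
p-nitrophenoxide: pKₐ(p-nitrophenol) ≈ 7.2
amide anion: pKₐ(NH₃) ≈ 38
Reversing gives the worst-to-best order requested.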